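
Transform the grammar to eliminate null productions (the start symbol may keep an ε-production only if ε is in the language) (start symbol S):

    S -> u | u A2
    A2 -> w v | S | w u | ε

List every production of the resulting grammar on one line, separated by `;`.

Nullable set = {A2}.
ε ∉ L(G), so no ε-production is kept.

S -> u | u A2; A2 -> w v | S | w u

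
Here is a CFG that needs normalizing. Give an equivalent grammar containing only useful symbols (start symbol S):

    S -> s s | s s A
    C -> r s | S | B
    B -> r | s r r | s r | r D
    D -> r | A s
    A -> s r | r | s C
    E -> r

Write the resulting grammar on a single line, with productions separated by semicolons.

Generating nonterminals: {A, B, C, D, E, S}.
Reachable from S after that: {A, B, C, D, S}.
Removed useless symbols: {E} and every production mentioning them.

S -> s s | s s A; C -> r s | S | B; B -> r | s r r | s r | r D; D -> r | A s; A -> s r | r | s C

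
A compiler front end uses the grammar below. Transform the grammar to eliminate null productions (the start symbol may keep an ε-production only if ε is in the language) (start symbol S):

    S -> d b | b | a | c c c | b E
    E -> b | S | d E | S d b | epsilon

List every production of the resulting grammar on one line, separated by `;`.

Nullable set = {E}.
ε ∉ L(G), so no ε-production is kept.
Add the nullable-subset variants: E → d E gives d E | d.

S -> d b | b | a | c c c | b E; E -> b | S | d E | d | S d b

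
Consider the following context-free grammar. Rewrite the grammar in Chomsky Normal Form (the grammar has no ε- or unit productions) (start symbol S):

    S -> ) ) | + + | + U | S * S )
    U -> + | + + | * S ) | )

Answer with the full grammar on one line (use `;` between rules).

Introduce a nonterminal for each terminal appearing in a rule of length ≥ 2: X1 → ), X2 → +, X3 → *.
Binarize each right-hand side of length ≥ 3 by chaining fresh nonterminals (Y1, Y2, …): affected rules were S → S X3 S X1; U → X3 S X1.

S -> X1 X1 | X2 X2 | X2 U | S Y1; U -> + | X2 X2 | X3 Y3 | ); X1 -> ); X2 -> +; X3 -> *; Y1 -> X3 Y2; Y2 -> S X1; Y3 -> S X1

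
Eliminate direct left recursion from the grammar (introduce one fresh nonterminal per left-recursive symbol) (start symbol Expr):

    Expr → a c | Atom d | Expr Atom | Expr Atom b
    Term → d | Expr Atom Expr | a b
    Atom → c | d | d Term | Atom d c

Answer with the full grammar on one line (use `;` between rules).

Left recursion appears on Expr, Atom.
For Expr: α = {Atom, Atom b}, β = {a c, Atom d}. Rewrite as Expr → β Expr1 and Expr1 → α Expr1 | ε.
For Atom: α = {d c}, β = {c, d, d Term}. Rewrite as Atom → β Atom1 and Atom1 → α Atom1 | ε.

Expr → a c Expr1 | Atom d Expr1; Term → d | Expr Atom Expr | a b; Atom → c Atom1 | d Atom1 | d Term Atom1; Expr1 → Atom Expr1 | Atom b Expr1 | ε; Atom1 → d c Atom1 | ε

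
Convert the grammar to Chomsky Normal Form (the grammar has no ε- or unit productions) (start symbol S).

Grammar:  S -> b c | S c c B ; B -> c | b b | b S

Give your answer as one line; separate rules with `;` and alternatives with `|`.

S -> X1 X2 | S Y1; B -> c | X1 X1 | X1 S; X1 -> b; X2 -> c; Y1 -> X2 Y2; Y2 -> X2 B

Introduce a nonterminal for each terminal appearing in a rule of length ≥ 2: X1 → b, X2 → c.
Binarize each right-hand side of length ≥ 3 by chaining fresh nonterminals (Y1, Y2, …): affected rules were S → S X2 X2 B.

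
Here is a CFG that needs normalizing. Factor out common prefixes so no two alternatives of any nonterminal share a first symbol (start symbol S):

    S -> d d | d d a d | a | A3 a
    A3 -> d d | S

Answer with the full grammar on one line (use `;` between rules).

S -> a | A3 a | d d S'; A3 -> d d | S; S' -> epsilon | a d

S has alternatives sharing prefix 'd d': factor to S → d d S' with S' → ε | a d.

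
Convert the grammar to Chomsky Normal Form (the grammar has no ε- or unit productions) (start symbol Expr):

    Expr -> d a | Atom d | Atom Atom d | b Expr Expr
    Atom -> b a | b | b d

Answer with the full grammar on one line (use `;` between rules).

Introduce a nonterminal for each terminal appearing in a rule of length ≥ 2: X1 → d, X2 → a, X3 → b.
Binarize each right-hand side of length ≥ 3 by chaining fresh nonterminals (Y1, Y2, …): affected rules were Expr → Atom Atom X1; Expr → X3 Expr Expr.

Expr -> X1 X2 | Atom X1 | Atom Y1 | X3 Y2; Atom -> X3 X2 | b | X3 X1; X1 -> d; X2 -> a; X3 -> b; Y1 -> Atom X1; Y2 -> Expr Expr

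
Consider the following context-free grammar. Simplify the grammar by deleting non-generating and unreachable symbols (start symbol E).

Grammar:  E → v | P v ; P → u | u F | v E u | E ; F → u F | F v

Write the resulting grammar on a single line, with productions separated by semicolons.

E → v | P v; P → u | v E u | E

Generating nonterminals: {E, P}.
Reachable from E after that: {E, P}.
Removed useless symbols: {F} and every production mentioning them.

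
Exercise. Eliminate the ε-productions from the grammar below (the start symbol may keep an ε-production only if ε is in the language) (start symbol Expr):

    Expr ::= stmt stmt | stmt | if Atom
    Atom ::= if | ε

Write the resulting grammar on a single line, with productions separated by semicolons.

Expr ::= stmt stmt | stmt | if Atom | if; Atom ::= if

Nullable nonterminals: {Atom}.
ε ∉ L(G), so no ε-production is kept.
For each production, add variants omitting each subset of nullable occurrences: Expr → if Atom gives if Atom | if.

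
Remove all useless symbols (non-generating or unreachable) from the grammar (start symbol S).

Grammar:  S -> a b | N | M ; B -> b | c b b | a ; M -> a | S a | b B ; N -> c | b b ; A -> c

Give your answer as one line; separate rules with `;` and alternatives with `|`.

Generating nonterminals: {A, B, M, N, S}.
Reachable from S after that: {B, M, N, S}.
Removed useless symbols: {A} and every production mentioning them.

S -> a b | N | M; B -> b | c b b | a; M -> a | S a | b B; N -> c | b b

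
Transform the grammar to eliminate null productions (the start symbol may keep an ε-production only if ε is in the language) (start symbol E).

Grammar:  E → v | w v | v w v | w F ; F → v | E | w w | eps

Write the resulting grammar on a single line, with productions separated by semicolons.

Nullable set = {F}.
ε ∉ L(G), so no ε-production is kept.
For each production, add variants omitting each subset of nullable occurrences: E → w F gives w F | w.

E → v | w v | v w v | w F | w; F → v | E | w w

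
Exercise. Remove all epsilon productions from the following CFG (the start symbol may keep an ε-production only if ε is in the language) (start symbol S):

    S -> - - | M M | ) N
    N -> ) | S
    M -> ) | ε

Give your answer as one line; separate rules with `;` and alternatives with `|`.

S -> - - | M M | M | ) N | ) | ε; N -> ) | S; M -> )

Nullable set = {M, N, S}.
ε ∈ L(G) since S is nullable, so keep S → ε.
For each production, add variants omitting each subset of nullable occurrences: S → M M gives M M | M. S → ) N gives ) N | ).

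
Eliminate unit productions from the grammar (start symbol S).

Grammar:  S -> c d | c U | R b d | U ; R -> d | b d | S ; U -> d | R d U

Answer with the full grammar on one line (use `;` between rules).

Unit pairs: R ⇒* {S, U}; S ⇒* {U}.
For each unit pair (A, B), copy every non-unit production of B to A, then drop all unit productions.

S -> d | R d U | c d | c U | R b d; R -> d | R d U | c d | c U | R b d | b d; U -> d | R d U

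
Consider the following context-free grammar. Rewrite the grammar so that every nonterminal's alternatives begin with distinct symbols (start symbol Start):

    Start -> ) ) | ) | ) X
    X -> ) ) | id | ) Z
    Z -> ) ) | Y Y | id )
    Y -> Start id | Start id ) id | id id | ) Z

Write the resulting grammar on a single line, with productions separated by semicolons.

Start -> ) Start1; X -> id | ) X1; Z -> ) ) | Y Y | id ); Y -> id id | ) Z | Start id Y1; Start1 -> ) | ε | X; X1 -> ) | Z; Y1 -> ε | ) id

Start has alternatives sharing prefix ')': factor to Start → ) Start1 with Start1 → ) | ε | X.
X has alternatives sharing prefix ')': factor to X → ) X1 with X1 → ) | Z.
Y has alternatives sharing prefix 'Start id': factor to Y → Start id Y1 with Y1 → ε | ) id.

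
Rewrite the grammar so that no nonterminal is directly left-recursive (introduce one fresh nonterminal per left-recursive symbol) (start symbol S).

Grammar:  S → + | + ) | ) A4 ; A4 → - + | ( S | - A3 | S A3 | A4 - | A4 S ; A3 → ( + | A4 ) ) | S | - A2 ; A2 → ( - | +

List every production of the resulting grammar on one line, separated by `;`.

Left recursion appears on A4.
For A4: α = {-, S}, β = {- +, ( S, - A3, S A3}. Rewrite as A4 → β A4' and A4' → α A4' | ε.

S → + | + ) | ) A4; A4 → - + A4' | ( S A4' | - A3 A4' | S A3 A4'; A3 → ( + | A4 ) ) | S | - A2; A2 → ( - | +; A4' → - A4' | S A4' | epsilon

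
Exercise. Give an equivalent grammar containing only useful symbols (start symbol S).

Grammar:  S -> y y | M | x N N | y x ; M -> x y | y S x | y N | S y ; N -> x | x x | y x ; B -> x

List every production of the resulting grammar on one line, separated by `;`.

Generating nonterminals: {B, M, N, S}.
Reachable from S after that: {M, N, S}.
Removed useless symbols: {B} and every production mentioning them.

S -> y y | M | x N N | y x; M -> x y | y S x | y N | S y; N -> x | x x | y x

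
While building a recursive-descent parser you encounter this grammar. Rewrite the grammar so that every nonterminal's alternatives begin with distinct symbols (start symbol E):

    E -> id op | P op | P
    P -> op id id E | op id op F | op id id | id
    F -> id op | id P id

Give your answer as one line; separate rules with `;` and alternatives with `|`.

E -> id op | P E'; P -> id | op id P'; F -> id F'; E' -> op | eps; P' -> op F | id P''; F' -> op | P id; P'' -> E | eps

E has alternatives sharing prefix 'P': factor to E → P E' with E' → op | ε.
P has alternatives sharing prefix 'op id': factor to P → op id P' with P' → id E | op F | id.
F has alternatives sharing prefix 'id': factor to F → id F' with F' → op | P id.
P' has alternatives sharing prefix 'id': factor to P' → id P'' with P'' → E | ε.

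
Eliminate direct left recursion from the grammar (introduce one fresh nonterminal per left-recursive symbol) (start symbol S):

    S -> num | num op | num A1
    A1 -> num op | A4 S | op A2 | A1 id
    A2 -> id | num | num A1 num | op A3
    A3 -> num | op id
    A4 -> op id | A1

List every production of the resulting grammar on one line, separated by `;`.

A1 is directly left-recursive.
For A1: α = {id}, β = {num op, A4 S, op A2}. Rewrite as A1 → β A1' and A1' → α A1' | ε.

S -> num | num op | num A1; A1 -> num op A1' | A4 S A1' | op A2 A1'; A2 -> id | num | num A1 num | op A3; A3 -> num | op id; A4 -> op id | A1; A1' -> id A1' | eps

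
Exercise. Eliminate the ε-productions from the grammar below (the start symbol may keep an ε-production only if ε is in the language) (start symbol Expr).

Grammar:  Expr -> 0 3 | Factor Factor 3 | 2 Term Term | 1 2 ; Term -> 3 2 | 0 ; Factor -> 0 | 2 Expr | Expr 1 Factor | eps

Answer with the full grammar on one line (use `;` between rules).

Expr -> 0 3 | Factor Factor 3 | Factor 3 | 3 | 2 Term Term | 1 2; Term -> 3 2 | 0; Factor -> 0 | 2 Expr | Expr 1 Factor | Expr 1

Nullable nonterminals: {Factor}.
ε ∉ L(G), so no ε-production is kept.
Add the nullable-subset variants: Expr → Factor Factor 3 gives Factor Factor 3 | Factor 3 | 3. Factor → Expr 1 Factor gives Expr 1 Factor | Expr 1.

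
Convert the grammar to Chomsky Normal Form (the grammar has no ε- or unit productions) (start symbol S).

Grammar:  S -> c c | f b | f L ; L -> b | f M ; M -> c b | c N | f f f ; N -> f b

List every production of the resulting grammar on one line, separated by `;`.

S -> X1 X1 | X2 X3 | X2 L; L -> b | X2 M; M -> X1 X3 | X1 N | X2 Y1; N -> X2 X3; X1 -> c; X2 -> f; X3 -> b; Y1 -> X2 X2

Introduce a nonterminal for each terminal appearing in a rule of length ≥ 2: X1 → c, X2 → f, X3 → b.
Binarize each right-hand side of length ≥ 3 by chaining fresh nonterminals (Y1, Y2, …): affected rules were M → X2 X2 X2.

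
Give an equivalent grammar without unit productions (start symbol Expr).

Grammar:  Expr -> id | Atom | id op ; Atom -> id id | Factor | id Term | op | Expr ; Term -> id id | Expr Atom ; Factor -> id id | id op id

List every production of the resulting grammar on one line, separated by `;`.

Unit pairs: Atom ⇒* {Expr, Factor}; Expr ⇒* {Atom, Factor}.
For every A with A ⇒* B via unit rules, add B's non-unit alternatives to A; then delete every rule of the form X → Y.

Expr -> id id | id Term | op | id op id | id | id op; Atom -> id id | id Term | op | id op id | id | id op; Term -> id id | Expr Atom; Factor -> id id | id op id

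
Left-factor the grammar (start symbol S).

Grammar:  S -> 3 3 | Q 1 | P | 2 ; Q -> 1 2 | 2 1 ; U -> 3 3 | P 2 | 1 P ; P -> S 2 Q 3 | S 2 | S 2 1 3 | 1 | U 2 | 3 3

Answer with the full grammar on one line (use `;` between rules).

S -> 3 3 | Q 1 | P | 2; Q -> 1 2 | 2 1; U -> 3 3 | P 2 | 1 P; P -> 1 | U 2 | 3 3 | S 2 P'; P' -> Q 3 | eps | 1 3

P has alternatives sharing prefix 'S 2': factor to P → S 2 P' with P' → Q 3 | ε | 1 3.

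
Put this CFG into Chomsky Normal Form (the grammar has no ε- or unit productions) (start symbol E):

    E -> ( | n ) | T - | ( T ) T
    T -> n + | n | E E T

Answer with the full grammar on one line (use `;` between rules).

Introduce a nonterminal for each terminal appearing in a rule of length ≥ 2: X1 → n, X2 → ), X3 → -, X4 → (, X5 → +.
Binarize each right-hand side of length ≥ 3 by chaining fresh nonterminals (Y1, Y2, …): affected rules were E → X4 T X2 T; T → E E T.

E -> ( | X1 X2 | T X3 | X4 Y1; T -> X1 X5 | n | E Y3; X1 -> n; X2 -> ); X3 -> -; X4 -> (; X5 -> +; Y1 -> T Y2; Y2 -> X2 T; Y3 -> E T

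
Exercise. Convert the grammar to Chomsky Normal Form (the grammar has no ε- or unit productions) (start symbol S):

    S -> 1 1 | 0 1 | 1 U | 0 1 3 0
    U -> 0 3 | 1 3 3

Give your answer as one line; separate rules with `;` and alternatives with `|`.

S -> X1 X1 | X2 X1 | X1 U | X2 Y1; U -> X2 X3 | X1 Y3; X1 -> 1; X2 -> 0; X3 -> 3; Y1 -> X1 Y2; Y2 -> X3 X2; Y3 -> X3 X3

Introduce a nonterminal for each terminal appearing in a rule of length ≥ 2: X1 → 1, X2 → 0, X3 → 3.
Binarize each right-hand side of length ≥ 3 by chaining fresh nonterminals (Y1, Y2, …): affected rules were S → X2 X1 X3 X2; U → X1 X3 X3.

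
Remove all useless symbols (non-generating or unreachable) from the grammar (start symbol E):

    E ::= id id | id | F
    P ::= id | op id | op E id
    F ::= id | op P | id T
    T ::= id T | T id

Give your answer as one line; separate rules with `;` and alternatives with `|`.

Generating nonterminals: {E, F, P}.
Reachable from E after that: {E, F, P}.
Removed useless symbols: {T} and every production mentioning them.

E ::= id id | id | F; P ::= id | op id | op E id; F ::= id | op P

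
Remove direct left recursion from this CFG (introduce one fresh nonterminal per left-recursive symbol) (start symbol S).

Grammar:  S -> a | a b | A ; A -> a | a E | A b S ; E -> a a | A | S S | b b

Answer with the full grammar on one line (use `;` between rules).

A is directly left-recursive.
For A: α = {b S}, β = {a, a E}. Rewrite as A → β A' and A' → α A' | ε.

S -> a | a b | A; A -> a A' | a E A'; E -> a a | A | S S | b b; A' -> b S A' | ε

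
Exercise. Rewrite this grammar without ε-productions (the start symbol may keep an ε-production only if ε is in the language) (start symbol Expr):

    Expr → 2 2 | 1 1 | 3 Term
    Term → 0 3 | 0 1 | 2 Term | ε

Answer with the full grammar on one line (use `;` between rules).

Expr → 2 2 | 1 1 | 3 Term | 3; Term → 0 3 | 0 1 | 2 Term | 2

The nullable symbols are {Term}.
ε ∉ L(G), so no ε-production is kept.
Expand every rule over subsets of its nullable positions: Expr → 3 Term gives 3 Term | 3. Term → 2 Term gives 2 Term | 2.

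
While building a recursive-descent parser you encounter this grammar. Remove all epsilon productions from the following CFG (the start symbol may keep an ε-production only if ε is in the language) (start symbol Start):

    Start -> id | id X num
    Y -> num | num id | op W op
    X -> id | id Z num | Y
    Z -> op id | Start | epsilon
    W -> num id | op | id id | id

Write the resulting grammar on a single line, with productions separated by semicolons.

Nullable nonterminals: {Z}.
ε ∉ L(G), so no ε-production is kept.
Add the nullable-subset variants: X → id Z num gives id Z num | id num.

Start -> id | id X num; Y -> num | num id | op W op; X -> id | id Z num | id num | Y; Z -> op id | Start; W -> num id | op | id id | id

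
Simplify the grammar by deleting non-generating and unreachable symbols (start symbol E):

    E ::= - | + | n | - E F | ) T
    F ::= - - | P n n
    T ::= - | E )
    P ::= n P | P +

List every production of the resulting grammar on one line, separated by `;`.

E ::= - | + | n | - E F | ) T; F ::= - -; T ::= - | E )

Generating nonterminals: {E, F, T}.
Reachable from E after that: {E, F, T}.
Removed useless symbols: {P} and every production mentioning them.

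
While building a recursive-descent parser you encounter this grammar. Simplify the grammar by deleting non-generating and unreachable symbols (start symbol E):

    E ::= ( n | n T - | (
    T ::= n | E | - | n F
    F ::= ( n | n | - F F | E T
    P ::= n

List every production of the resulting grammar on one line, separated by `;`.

E ::= ( n | n T - | (; T ::= n | E | - | n F; F ::= ( n | n | - F F | E T

Generating nonterminals: {E, F, P, T}.
Reachable from E after that: {E, F, T}.
Removed useless symbols: {P} and every production mentioning them.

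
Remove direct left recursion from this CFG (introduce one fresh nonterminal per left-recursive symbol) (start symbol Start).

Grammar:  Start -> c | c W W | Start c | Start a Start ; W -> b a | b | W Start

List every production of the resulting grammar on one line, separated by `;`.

Start -> c Start1 | c W W Start1; W -> b a W1 | b W1; Start1 -> c Start1 | a Start Start1 | ε; W1 -> Start W1 | ε

Start, W are directly left-recursive.
For Start: α = {c, a Start}, β = {c, c W W}. Rewrite as Start → β Start1 and Start1 → α Start1 | ε.
For W: α = {Start}, β = {b a, b}. Rewrite as W → β W1 and W1 → α W1 | ε.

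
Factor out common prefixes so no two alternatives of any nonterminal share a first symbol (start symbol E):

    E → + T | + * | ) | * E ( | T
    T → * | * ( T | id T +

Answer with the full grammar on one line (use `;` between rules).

E has alternatives sharing prefix '+': factor to E → + E' with E' → T | *.
T has alternatives sharing prefix '*': factor to T → * T' with T' → ε | ( T.

E → ) | * E ( | T | + E'; T → id T + | * T'; E' → T | *; T' → ε | ( T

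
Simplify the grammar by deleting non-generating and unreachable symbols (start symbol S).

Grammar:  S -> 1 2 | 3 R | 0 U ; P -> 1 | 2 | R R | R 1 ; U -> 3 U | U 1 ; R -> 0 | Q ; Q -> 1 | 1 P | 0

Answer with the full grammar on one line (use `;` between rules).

Generating nonterminals: {P, Q, R, S}.
Reachable from S after that: {P, Q, R, S}.
Removed useless symbols: {U} and every production mentioning them.

S -> 1 2 | 3 R; P -> 1 | 2 | R R | R 1; R -> 0 | Q; Q -> 1 | 1 P | 0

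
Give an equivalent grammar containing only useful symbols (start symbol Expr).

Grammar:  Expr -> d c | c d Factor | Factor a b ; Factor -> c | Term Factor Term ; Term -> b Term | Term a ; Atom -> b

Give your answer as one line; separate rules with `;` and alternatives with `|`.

Generating nonterminals: {Atom, Expr, Factor}.
Reachable from Expr after that: {Expr, Factor}.
Removed useless symbols: {Atom, Term} and every production mentioning them.

Expr -> d c | c d Factor | Factor a b; Factor -> c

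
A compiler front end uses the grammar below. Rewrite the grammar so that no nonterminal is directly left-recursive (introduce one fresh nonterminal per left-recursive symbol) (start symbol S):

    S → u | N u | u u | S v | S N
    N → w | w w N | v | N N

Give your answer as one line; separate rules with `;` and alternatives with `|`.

S → u S' | N u S' | u u S'; N → w N' | w w N N' | v N'; S' → v S' | N S' | epsilon; N' → N N' | epsilon

Directly left-recursive nonterminals: S, N.
For S: α = {v, N}, β = {u, N u, u u}. Rewrite as S → β S' and S' → α S' | ε.
For N: α = {N}, β = {w, w w N, v}. Rewrite as N → β N' and N' → α N' | ε.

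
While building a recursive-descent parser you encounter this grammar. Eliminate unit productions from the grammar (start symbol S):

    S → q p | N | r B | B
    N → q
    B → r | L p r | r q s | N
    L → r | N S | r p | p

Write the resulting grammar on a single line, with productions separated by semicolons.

Unit pairs: B ⇒* {N}; S ⇒* {B, N}.
For every A with A ⇒* B via unit rules, add B's non-unit alternatives to A; then delete every rule of the form X → Y.

S → r | L p r | r q s | q p | r B | q; N → q; B → r | L p r | r q s | q; L → r | N S | r p | p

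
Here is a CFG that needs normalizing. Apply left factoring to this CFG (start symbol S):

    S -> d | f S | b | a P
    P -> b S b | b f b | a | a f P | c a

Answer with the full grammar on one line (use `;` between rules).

S -> d | f S | b | a P; P -> c a | b P' | a P''; P' -> S b | f b; P'' -> ε | f P

P has alternatives sharing prefix 'b': factor to P → b P' with P' → S b | f b.
P has alternatives sharing prefix 'a': factor to P → a P'' with P'' → ε | f P.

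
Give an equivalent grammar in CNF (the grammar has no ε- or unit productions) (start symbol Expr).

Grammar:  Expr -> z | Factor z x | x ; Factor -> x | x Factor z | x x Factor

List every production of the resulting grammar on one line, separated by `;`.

Expr -> z | Factor Y1 | x; Factor -> x | X2 Y2 | X2 Y3; X1 -> z; X2 -> x; Y1 -> X1 X2; Y2 -> Factor X1; Y3 -> X2 Factor

Introduce a nonterminal for each terminal appearing in a rule of length ≥ 2: X1 → z, X2 → x.
Binarize each right-hand side of length ≥ 3 by chaining fresh nonterminals (Y1, Y2, …): affected rules were Expr → Factor X1 X2; Factor → X2 Factor X1; Factor → X2 X2 Factor.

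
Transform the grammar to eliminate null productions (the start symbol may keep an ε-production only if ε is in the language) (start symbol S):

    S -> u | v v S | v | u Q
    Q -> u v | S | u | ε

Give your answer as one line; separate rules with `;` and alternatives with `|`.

Nullable set = {Q}.
ε ∉ L(G), so no ε-production is kept.

S -> u | v v S | v | u Q; Q -> u v | S | u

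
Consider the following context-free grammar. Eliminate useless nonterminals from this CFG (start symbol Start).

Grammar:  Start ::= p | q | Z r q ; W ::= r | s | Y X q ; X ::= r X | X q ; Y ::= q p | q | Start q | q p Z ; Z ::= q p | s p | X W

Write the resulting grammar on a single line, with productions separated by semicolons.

Generating nonterminals: {Start, W, Y, Z}.
Reachable from Start after that: {Start, Z}.
Removed useless symbols: {W, X, Y} and every production mentioning them.

Start ::= p | q | Z r q; Z ::= q p | s p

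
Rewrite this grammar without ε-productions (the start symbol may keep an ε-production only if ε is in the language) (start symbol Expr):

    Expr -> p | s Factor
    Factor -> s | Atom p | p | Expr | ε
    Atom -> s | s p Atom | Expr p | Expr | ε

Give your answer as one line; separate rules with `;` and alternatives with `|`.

Expr -> p | s Factor | s; Factor -> s | Atom p | p | Expr; Atom -> s | s p Atom | s p | Expr p | Expr

Nullable nonterminals: {Atom, Factor}.
ε ∉ L(G), so no ε-production is kept.
Expand every rule over subsets of its nullable positions: Expr → s Factor gives s Factor | s. Factor → Atom p gives Atom p | p. Atom → s p Atom gives s p Atom | s p.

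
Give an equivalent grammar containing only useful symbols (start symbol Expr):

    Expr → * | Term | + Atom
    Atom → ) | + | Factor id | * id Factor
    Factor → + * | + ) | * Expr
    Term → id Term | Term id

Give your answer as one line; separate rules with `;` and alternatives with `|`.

Expr → * | + Atom; Atom → ) | + | Factor id | * id Factor; Factor → + * | + ) | * Expr

Generating nonterminals: {Atom, Expr, Factor}.
Reachable from Expr after that: {Atom, Expr, Factor}.
Removed useless symbols: {Term} and every production mentioning them.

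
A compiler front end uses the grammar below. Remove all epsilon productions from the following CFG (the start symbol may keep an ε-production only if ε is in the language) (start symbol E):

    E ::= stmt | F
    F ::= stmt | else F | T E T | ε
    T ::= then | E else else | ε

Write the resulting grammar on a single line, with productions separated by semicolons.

E ::= stmt | F | ε; F ::= stmt | else F | else | T E T | T E | T T | T | E T | E; T ::= then | E else else | else else

Nullable set = {E, F, T}.
ε ∈ L(G) since E is nullable, so keep E → ε.
Expand every rule over subsets of its nullable positions: F → else F gives else F | else. F → T E T gives T E T | T E | T T | T | E T | E. T → E else else gives E else else | else else.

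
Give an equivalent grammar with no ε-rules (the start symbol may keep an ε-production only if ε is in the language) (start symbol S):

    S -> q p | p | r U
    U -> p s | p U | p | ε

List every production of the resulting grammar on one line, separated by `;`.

The nullable symbols are {U}.
ε ∉ L(G), so no ε-production is kept.
Add the nullable-subset variants: S → r U gives r U | r. U → p U gives p U | p.

S -> q p | p | r U | r; U -> p s | p U | p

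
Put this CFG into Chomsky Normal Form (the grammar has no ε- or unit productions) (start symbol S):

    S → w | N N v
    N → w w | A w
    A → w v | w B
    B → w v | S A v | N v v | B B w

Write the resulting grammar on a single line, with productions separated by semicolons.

Introduce a nonterminal for each terminal appearing in a rule of length ≥ 2: X1 → v, X2 → w.
Binarize each right-hand side of length ≥ 3 by chaining fresh nonterminals (Y1, Y2, …): affected rules were S → N N X1; B → S A X1; B → N X1 X1; B → B B X2.

S → w | N Y1; N → X2 X2 | A X2; A → X2 X1 | X2 B; B → X2 X1 | S Y2 | N Y3 | B Y4; X1 → v; X2 → w; Y1 → N X1; Y2 → A X1; Y3 → X1 X1; Y4 → B X2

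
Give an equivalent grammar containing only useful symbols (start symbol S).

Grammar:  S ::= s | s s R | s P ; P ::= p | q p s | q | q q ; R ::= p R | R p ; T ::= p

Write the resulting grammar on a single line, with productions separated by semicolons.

Generating nonterminals: {P, S, T}.
Reachable from S after that: {P, S}.
Removed useless symbols: {R, T} and every production mentioning them.

S ::= s | s P; P ::= p | q p s | q | q q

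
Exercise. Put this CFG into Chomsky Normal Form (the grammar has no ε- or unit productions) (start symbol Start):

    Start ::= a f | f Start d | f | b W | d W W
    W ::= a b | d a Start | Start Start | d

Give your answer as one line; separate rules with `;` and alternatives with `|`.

Introduce a nonterminal for each terminal appearing in a rule of length ≥ 2: X1 → a, X2 → f, X3 → d, X4 → b.
Binarize each right-hand side of length ≥ 3 by chaining fresh nonterminals (Y1, Y2, …): affected rules were Start → X2 Start X3; Start → X3 W W; W → X3 X1 Start.

Start ::= X1 X2 | X2 Y1 | f | X4 W | X3 Y2; W ::= X1 X4 | X3 Y3 | Start Start | d; X1 ::= a; X2 ::= f; X3 ::= d; X4 ::= b; Y1 ::= Start X3; Y2 ::= W W; Y3 ::= X1 Start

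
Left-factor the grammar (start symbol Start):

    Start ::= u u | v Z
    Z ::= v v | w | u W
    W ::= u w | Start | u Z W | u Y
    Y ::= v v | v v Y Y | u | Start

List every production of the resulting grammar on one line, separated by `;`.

W has alternatives sharing prefix 'u': factor to W → u W1 with W1 → w | Z W | Y.
Y has alternatives sharing prefix 'v v': factor to Y → v v Y1 with Y1 → ε | Y Y.

Start ::= u u | v Z; Z ::= v v | w | u W; W ::= Start | u W1; Y ::= u | Start | v v Y1; W1 ::= w | Z W | Y; Y1 ::= ε | Y Y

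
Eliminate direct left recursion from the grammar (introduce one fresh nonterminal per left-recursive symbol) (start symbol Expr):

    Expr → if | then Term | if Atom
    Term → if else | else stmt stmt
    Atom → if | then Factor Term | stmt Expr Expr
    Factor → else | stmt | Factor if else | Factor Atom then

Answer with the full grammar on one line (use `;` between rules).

Expr → if | then Term | if Atom; Term → if else | else stmt stmt; Atom → if | then Factor Term | stmt Expr Expr; Factor → else Factor1 | stmt Factor1; Factor1 → if else Factor1 | Atom then Factor1 | ε

Factor is directly left-recursive.
For Factor: α = {if else, Atom then}, β = {else, stmt}. Rewrite as Factor → β Factor1 and Factor1 → α Factor1 | ε.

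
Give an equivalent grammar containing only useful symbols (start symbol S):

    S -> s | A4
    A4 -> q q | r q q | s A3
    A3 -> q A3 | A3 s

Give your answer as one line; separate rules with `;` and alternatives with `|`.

Generating nonterminals: {A4, S}.
Reachable from S after that: {A4, S}.
Removed useless symbols: {A3} and every production mentioning them.

S -> s | A4; A4 -> q q | r q q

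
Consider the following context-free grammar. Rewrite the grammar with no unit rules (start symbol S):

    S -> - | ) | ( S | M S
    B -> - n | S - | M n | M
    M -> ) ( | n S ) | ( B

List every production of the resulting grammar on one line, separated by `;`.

Unit pairs: B ⇒* {M}.
For every A with A ⇒* B via unit rules, add B's non-unit alternatives to A; then delete every rule of the form X → Y.

S -> - | ) | ( S | M S; B -> - n | S - | M n | ) ( | n S ) | ( B; M -> ) ( | n S ) | ( B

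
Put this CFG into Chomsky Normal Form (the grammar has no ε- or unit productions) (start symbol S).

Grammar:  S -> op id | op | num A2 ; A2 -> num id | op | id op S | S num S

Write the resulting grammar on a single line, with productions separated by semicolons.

S -> X1 X2 | op | X3 A2; A2 -> X3 X2 | op | X2 Y1 | S Y2; X1 -> op; X2 -> id; X3 -> num; Y1 -> X1 S; Y2 -> X3 S

Introduce a nonterminal for each terminal appearing in a rule of length ≥ 2: X1 → op, X2 → id, X3 → num.
Binarize each right-hand side of length ≥ 3 by chaining fresh nonterminals (Y1, Y2, …): affected rules were A2 → X2 X1 S; A2 → S X3 S.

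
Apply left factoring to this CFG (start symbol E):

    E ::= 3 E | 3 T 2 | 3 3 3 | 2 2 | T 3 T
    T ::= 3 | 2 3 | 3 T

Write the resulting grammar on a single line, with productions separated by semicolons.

E has alternatives sharing prefix '3': factor to E → 3 E' with E' → E | T 2 | 3 3.
T has alternatives sharing prefix '3': factor to T → 3 T' with T' → ε | T.

E ::= 2 2 | T 3 T | 3 E'; T ::= 2 3 | 3 T'; E' ::= E | T 2 | 3 3; T' ::= ε | T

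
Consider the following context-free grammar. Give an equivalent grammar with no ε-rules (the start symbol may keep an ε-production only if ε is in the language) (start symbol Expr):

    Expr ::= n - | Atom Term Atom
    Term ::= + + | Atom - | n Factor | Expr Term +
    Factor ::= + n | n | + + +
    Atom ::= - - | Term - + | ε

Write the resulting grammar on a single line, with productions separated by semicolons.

Nullable set = {Atom}.
ε ∉ L(G), so no ε-production is kept.
For each production, add variants omitting each subset of nullable occurrences: Expr → Atom Term Atom gives Atom Term Atom | Atom Term | Term Atom | Term. Term → Atom - gives Atom - | -.

Expr ::= n - | Atom Term Atom | Atom Term | Term Atom | Term; Term ::= + + | Atom - | - | n Factor | Expr Term +; Factor ::= + n | n | + + +; Atom ::= - - | Term - +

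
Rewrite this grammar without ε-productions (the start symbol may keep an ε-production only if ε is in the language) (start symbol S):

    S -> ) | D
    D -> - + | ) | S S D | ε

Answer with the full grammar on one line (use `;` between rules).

S -> ) | D | ε; D -> - + | ) | S S D | S S | S D | S

Nullable set = {D, S}.
ε ∈ L(G) since S is nullable, so keep S → ε.
Add the nullable-subset variants: D → S S D gives S S D | S S | S D | S.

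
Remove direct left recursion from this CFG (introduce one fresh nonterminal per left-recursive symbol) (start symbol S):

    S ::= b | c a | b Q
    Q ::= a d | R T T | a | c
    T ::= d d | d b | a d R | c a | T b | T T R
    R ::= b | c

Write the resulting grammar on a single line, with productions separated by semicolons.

S ::= b | c a | b Q; Q ::= a d | R T T | a | c; T ::= d d T' | d b T' | a d R T' | c a T'; R ::= b | c; T' ::= b T' | T R T' | ε

Left recursion appears on T.
For T: α = {b, T R}, β = {d d, d b, a d R, c a}. Rewrite as T → β T' and T' → α T' | ε.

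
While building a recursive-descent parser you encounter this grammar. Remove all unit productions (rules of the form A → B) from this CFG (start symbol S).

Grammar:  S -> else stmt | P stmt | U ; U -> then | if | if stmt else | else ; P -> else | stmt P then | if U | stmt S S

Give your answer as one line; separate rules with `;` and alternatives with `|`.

S -> then | if | if stmt else | else | else stmt | P stmt; U -> then | if | if stmt else | else; P -> else | stmt P then | if U | stmt S S

Unit pairs: S ⇒* {U}.
Replace each nonterminal's rules with the union of the non-unit rules of every nonterminal it unit-derives.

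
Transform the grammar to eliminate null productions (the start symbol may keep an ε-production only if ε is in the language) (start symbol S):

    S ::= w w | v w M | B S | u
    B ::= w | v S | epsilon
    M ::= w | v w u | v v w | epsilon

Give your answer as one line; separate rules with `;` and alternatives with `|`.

S ::= w w | v w M | v w | B S | u; B ::= w | v S; M ::= w | v w u | v v w

The nullable symbols are {B, M}.
ε ∉ L(G), so no ε-production is kept.
Add the nullable-subset variants: S → v w M gives v w M | v w.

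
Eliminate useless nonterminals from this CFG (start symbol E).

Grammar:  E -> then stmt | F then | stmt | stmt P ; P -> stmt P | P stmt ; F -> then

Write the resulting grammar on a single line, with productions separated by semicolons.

Generating nonterminals: {E, F}.
Reachable from E after that: {E, F}.
Removed useless symbols: {P} and every production mentioning them.

E -> then stmt | F then | stmt; F -> then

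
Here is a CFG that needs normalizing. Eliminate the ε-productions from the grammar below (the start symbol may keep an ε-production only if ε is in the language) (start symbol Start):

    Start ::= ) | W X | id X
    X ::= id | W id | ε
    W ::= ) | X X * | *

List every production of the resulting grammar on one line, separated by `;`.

Start ::= ) | W X | W | id X | id; X ::= id | W id; W ::= ) | X X * | X * | *

Nullable nonterminals: {X}.
ε ∉ L(G), so no ε-production is kept.
Expand every rule over subsets of its nullable positions: Start → W X gives W X | W. Start → id X gives id X | id. W → X X * gives X X * | X * | *.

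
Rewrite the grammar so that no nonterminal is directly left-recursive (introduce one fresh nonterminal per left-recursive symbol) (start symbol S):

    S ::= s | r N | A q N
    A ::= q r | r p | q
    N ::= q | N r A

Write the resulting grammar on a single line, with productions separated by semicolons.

S ::= s | r N | A q N; A ::= q r | r p | q; N ::= q N'; N' ::= r A N' | ε

Left recursion appears on N.
For N: α = {r A}, β = {q}. Rewrite as N → β N' and N' → α N' | ε.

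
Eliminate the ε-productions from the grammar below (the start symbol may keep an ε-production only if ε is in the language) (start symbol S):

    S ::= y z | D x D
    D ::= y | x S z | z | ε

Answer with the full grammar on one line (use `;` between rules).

S ::= y z | D x D | D x | x D | x; D ::= y | x S z | z

The nullable symbols are {D}.
ε ∉ L(G), so no ε-production is kept.
For each production, add variants omitting each subset of nullable occurrences: S → D x D gives D x D | D x | x D | x.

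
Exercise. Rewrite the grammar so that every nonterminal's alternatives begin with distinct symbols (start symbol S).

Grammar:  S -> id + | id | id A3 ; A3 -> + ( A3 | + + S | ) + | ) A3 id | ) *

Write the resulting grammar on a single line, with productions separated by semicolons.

S -> id S'; A3 -> ) A3' | + A3''; S' -> + | ε | A3; A3' -> + | A3 id | *; A3'' -> ( A3 | + S

S has alternatives sharing prefix 'id': factor to S → id S' with S' → + | ε | A3.
A3 has alternatives sharing prefix ')': factor to A3 → ) A3' with A3' → + | A3 id | *.
A3 has alternatives sharing prefix '+': factor to A3 → + A3'' with A3'' → ( A3 | + S.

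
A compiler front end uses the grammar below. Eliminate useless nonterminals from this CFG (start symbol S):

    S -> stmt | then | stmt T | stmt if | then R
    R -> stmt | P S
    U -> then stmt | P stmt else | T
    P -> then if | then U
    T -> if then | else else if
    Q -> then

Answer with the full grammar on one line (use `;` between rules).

Generating nonterminals: {P, Q, R, S, T, U}.
Reachable from S after that: {P, R, S, T, U}.
Removed useless symbols: {Q} and every production mentioning them.

S -> stmt | then | stmt T | stmt if | then R; R -> stmt | P S; U -> then stmt | P stmt else | T; P -> then if | then U; T -> if then | else else if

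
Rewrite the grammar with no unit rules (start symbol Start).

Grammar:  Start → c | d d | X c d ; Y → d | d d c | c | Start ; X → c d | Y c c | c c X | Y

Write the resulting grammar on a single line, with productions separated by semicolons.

Start → c | d d | X c d; Y → c | d d | X c d | d | d d c; X → c | d d | X c d | c d | Y c c | c c X | d | d d c

Unit pairs: X ⇒* {Start, Y}; Y ⇒* {Start}.
For each unit pair (A, B), copy every non-unit production of B to A, then drop all unit productions.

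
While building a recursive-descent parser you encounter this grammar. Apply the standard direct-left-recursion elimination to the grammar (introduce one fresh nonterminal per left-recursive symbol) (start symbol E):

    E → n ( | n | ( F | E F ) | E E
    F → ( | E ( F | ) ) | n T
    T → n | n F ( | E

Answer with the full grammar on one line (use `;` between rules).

Left recursion appears on E.
For E: α = {F ), E}, β = {n (, n, ( F}. Rewrite as E → β E' and E' → α E' | ε.

E → n ( E' | n E' | ( F E'; F → ( | E ( F | ) ) | n T; T → n | n F ( | E; E' → F ) E' | E E' | ε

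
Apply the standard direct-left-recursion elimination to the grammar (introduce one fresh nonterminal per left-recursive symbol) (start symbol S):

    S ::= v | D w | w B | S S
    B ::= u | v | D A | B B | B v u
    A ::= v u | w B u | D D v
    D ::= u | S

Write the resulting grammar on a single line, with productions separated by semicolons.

S, B are directly left-recursive.
For S: α = {S}, β = {v, D w, w B}. Rewrite as S → β S' and S' → α S' | ε.
For B: α = {B, v u}, β = {u, v, D A}. Rewrite as B → β B' and B' → α B' | ε.

S ::= v S' | D w S' | w B S'; B ::= u B' | v B' | D A B'; A ::= v u | w B u | D D v; D ::= u | S; S' ::= S S' | ε; B' ::= B B' | v u B' | ε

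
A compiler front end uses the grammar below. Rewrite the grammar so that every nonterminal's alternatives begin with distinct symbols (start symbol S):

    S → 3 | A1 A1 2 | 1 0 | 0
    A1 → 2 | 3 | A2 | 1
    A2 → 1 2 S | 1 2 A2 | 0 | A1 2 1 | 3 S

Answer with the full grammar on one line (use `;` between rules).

S → 3 | A1 A1 2 | 1 0 | 0; A1 → 2 | 3 | A2 | 1; A2 → 0 | A1 2 1 | 3 S | 1 2 A2'; A2' → S | A2

A2 has alternatives sharing prefix '1 2': factor to A2 → 1 2 A2' with A2' → S | A2.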